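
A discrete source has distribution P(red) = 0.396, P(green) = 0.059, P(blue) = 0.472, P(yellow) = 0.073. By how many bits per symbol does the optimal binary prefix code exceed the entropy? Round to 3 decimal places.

Entropy H = −Σ p log₂ p ≈ 1.5570 bits.
Huffman merges: 59/1000+73/1000→33/250; 33/250+99/250→66/125; 59/125+66/125→1. L = 83/50 ≈ 1.6600.
L − H = 1.6600 − 1.5570 = 0.103 bits.

0.103 bits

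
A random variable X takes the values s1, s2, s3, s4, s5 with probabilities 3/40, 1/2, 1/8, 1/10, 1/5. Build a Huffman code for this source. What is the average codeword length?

1.975 bits/symbol

Repeatedly combine the two least-probable nodes; the expected code length is the sum of the merged weights.
merge 3/40 + 1/10 → 7/40
merge 1/8 + 7/40 → 3/10
merge 1/5 + 3/10 → 1/2
merge 1/2 + 1/2 → 1
L = 7/40 + 3/10 + 1/2 + 1 = 79/40 = 1.975 bits/symbol.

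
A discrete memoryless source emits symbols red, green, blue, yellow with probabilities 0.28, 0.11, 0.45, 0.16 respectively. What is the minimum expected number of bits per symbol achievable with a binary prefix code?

1.82 bits/symbol

Repeatedly combine the two least-probable nodes; the expected code length is the sum of the merged weights.
merge 11/100 + 4/25 → 27/100
merge 27/100 + 7/25 → 11/20
merge 9/20 + 11/20 → 1
L = 27/100 + 11/20 + 1 = 91/50 = 1.82 bits/symbol.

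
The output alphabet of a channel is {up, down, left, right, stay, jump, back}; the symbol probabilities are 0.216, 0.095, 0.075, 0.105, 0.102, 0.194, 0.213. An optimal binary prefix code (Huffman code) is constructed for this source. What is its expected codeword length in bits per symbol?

2.741 bits/symbol

Repeatedly combine the two least-probable nodes; the expected code length is the sum of the merged weights.
merge 3/40 + 19/200 → 17/100
merge 51/500 + 21/200 → 207/1000
merge 17/100 + 97/500 → 91/250
merge 207/1000 + 213/1000 → 21/50
merge 27/125 + 91/250 → 29/50
merge 21/50 + 29/50 → 1
L = 17/100 + 207/1000 + 91/250 + 21/50 + 29/50 + 1 = 2741/1000 = 2.741 bits/symbol.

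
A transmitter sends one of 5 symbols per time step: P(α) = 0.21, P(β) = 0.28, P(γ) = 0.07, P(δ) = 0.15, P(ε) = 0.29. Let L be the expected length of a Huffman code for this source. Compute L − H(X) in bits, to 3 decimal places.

0.036 bits

Entropy H = −Σ p log₂ p ≈ 2.1840 bits.
Huffman merges: 7/100+3/20→11/50; 21/100+11/50→43/100; 7/25+29/100→57/100; 43/100+57/100→1. L = 111/50 ≈ 2.2200.
L − H = 2.2200 − 2.1840 = 0.036 bits.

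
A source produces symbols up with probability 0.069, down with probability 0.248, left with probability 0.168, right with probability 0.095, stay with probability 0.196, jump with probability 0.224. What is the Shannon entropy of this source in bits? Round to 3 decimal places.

2.464 bits

H = −Σ pᵢ log₂ pᵢ.
−0.069·log₂(0.069) = 0.2662
−0.248·log₂(0.248) = 0.4989
−0.168·log₂(0.168) = 0.4323
−0.095·log₂(0.095) = 0.3226
−0.196·log₂(0.196) = 0.4608
−0.224·log₂(0.224) = 0.4835
Sum ≈ 2.4643 → 2.464 bits.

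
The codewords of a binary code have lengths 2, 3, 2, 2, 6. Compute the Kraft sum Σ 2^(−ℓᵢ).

0.890625

With common denominator 2^6 = 64: Σ 2^(−ℓᵢ) = 16/64 + 8/64 + 16/64 + 16/64 + 1/64 = 57/64 = 0.890625.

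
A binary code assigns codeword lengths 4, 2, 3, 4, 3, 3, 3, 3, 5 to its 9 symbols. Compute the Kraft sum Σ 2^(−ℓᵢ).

With common denominator 2^5 = 32: Σ 2^(−ℓᵢ) = 2/32 + 8/32 + 4/32 + 2/32 + 4/32 + 4/32 + 4/32 + 4/32 + 1/32 = 33/32 = 1.03125.

1.03125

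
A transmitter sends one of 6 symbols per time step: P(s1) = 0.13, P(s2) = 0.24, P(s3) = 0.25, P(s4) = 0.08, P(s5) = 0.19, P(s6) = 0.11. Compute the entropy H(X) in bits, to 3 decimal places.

H = −Σ pᵢ log₂ pᵢ.
−0.13·log₂(0.13) = 0.3826
−0.24·log₂(0.24) = 0.4941
−0.25·log₂(0.25) = 0.5000
−0.08·log₂(0.08) = 0.2915
−0.19·log₂(0.19) = 0.4552
−0.11·log₂(0.11) = 0.3503
Sum ≈ 2.4738 → 2.474 bits.

2.474 bits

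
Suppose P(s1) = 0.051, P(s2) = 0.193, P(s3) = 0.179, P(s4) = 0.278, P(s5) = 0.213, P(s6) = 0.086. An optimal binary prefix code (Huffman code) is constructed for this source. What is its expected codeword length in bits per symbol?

2.453 bits/symbol

Repeatedly combine the two least-probable nodes; the expected code length is the sum of the merged weights.
merge 51/1000 + 43/500 → 137/1000
merge 137/1000 + 179/1000 → 79/250
merge 193/1000 + 213/1000 → 203/500
merge 139/500 + 79/250 → 297/500
merge 203/500 + 297/500 → 1
L = 137/1000 + 79/250 + 203/500 + 297/500 + 1 = 2453/1000 = 2.453 bits/symbol.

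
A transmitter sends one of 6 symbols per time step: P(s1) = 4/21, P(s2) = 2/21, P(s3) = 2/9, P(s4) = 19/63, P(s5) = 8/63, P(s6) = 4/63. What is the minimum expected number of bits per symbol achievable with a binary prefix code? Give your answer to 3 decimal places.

2.444 bits/symbol

Repeatedly combine the two least-probable nodes; the expected code length is the sum of the merged weights.
merge 4/63 + 2/21 → 10/63
merge 8/63 + 10/63 → 2/7
merge 4/21 + 2/9 → 26/63
merge 2/7 + 19/63 → 37/63
merge 26/63 + 37/63 → 1
L = 10/63 + 2/7 + 26/63 + 37/63 + 1 = 22/9 ≈ 2.444 bits/symbol.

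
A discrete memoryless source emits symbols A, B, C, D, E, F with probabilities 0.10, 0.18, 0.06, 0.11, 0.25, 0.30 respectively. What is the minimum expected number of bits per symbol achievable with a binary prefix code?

Repeatedly combine the two least-probable nodes; the expected code length is the sum of the merged weights.
merge 3/50 + 1/10 → 4/25
merge 11/100 + 4/25 → 27/100
merge 9/50 + 1/4 → 43/100
merge 27/100 + 3/10 → 57/100
merge 43/100 + 57/100 → 1
L = 4/25 + 27/100 + 43/100 + 57/100 + 1 = 243/100 = 2.43 bits/symbol.

2.43 bits/symbol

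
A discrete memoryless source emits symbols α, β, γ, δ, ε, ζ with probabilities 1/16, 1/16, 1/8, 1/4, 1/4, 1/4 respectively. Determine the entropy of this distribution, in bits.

Each probability is a power of 1/2, so log₂(1/p) is an integer.
H = Σ p·log₂(1/p) = 1/16·4 + 1/16·4 + 1/8·3 + 1/4·2 + 1/4·2 + 1/4·2 = 2.375 bits.

2.375 bits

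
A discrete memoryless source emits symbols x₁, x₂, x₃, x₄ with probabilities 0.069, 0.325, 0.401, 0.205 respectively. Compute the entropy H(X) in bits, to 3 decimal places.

1.790 bits

H = −Σ pᵢ log₂ pᵢ.
−0.069·log₂(0.069) = 0.2662
−0.325·log₂(0.325) = 0.5270
−0.401·log₂(0.401) = 0.5286
−0.205·log₂(0.205) = 0.4687
Sum ≈ 1.7905 → 1.790 bits.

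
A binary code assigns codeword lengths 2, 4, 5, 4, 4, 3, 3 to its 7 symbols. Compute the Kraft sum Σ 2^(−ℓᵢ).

0.71875

With common denominator 2^5 = 32: Σ 2^(−ℓᵢ) = 8/32 + 2/32 + 1/32 + 2/32 + 2/32 + 4/32 + 4/32 = 23/32 = 0.71875.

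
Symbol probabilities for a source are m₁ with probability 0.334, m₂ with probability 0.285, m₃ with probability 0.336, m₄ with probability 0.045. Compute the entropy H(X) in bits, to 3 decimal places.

H = −Σ pᵢ log₂ pᵢ.
−0.334·log₂(0.334) = 0.5284
−0.285·log₂(0.285) = 0.5161
−0.336·log₂(0.336) = 0.5287
−0.045·log₂(0.045) = 0.2013
Sum ≈ 1.7746 → 1.775 bits.

1.775 bits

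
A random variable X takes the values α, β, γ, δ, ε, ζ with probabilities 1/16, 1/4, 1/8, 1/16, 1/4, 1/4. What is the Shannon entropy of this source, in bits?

Each probability is a power of 1/2, so log₂(1/p) is an integer.
H = Σ p·log₂(1/p) = 1/16·4 + 1/4·2 + 1/8·3 + 1/16·4 + 1/4·2 + 1/4·2 = 2.375 bits.

2.375 bits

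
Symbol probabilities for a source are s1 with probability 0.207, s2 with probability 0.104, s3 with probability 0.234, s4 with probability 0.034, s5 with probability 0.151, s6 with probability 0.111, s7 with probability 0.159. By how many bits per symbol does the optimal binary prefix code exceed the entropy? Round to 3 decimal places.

0.045 bits

Entropy H = −Σ p log₂ p ≈ 2.6518 bits.
Huffman merges: 17/500+13/125→69/500; 111/1000+69/500→249/1000; 151/1000+159/1000→31/100; 207/1000+117/500→441/1000; 249/1000+31/100→559/1000; 441/1000+559/1000→1. L = 2697/1000 ≈ 2.6970.
L − H = 2.6970 − 2.6518 = 0.045 bits.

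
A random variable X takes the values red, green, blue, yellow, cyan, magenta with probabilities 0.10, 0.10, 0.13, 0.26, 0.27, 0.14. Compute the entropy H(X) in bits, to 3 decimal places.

2.459 bits

H = −Σ pᵢ log₂ pᵢ.
−0.10·log₂(0.10) = 0.3322
−0.10·log₂(0.10) = 0.3322
−0.13·log₂(0.13) = 0.3826
−0.26·log₂(0.26) = 0.5053
−0.27·log₂(0.27) = 0.5100
−0.14·log₂(0.14) = 0.3971
Sum ≈ 2.4594 → 2.459 bits.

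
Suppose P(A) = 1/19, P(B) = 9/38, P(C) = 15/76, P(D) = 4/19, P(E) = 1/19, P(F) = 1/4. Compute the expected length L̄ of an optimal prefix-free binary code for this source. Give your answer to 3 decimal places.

Repeatedly combine the two least-probable nodes; the expected code length is the sum of the merged weights.
merge 1/19 + 1/19 → 2/19
merge 2/19 + 15/76 → 23/76
merge 4/19 + 9/38 → 17/38
merge 1/4 + 23/76 → 21/38
merge 17/38 + 21/38 → 1
L = 2/19 + 23/76 + 17/38 + 21/38 + 1 = 183/76 ≈ 2.408 bits/symbol.

2.408 bits/symbol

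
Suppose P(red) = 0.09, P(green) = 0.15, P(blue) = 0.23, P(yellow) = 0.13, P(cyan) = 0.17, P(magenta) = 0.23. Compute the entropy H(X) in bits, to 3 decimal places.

H = −Σ pᵢ log₂ pᵢ.
−0.09·log₂(0.09) = 0.3127
−0.15·log₂(0.15) = 0.4105
−0.23·log₂(0.23) = 0.4877
−0.13·log₂(0.13) = 0.3826
−0.17·log₂(0.17) = 0.4346
−0.23·log₂(0.23) = 0.4877
Sum ≈ 2.5158 → 2.516 bits.

2.516 bits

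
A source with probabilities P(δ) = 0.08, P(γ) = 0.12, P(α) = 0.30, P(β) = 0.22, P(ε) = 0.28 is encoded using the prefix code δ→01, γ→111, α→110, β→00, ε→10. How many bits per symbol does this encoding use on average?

L̄ = Σ pᵢ·ℓᵢ = 0.08·2 + 0.12·3 + 0.30·3 + 0.22·2 + 0.28·2 = 2.42 bits/symbol.

2.42 bits/symbol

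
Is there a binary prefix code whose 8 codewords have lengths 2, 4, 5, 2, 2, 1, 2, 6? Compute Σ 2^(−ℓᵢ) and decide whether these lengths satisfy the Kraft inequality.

1.609375; no

With common denominator 2^6 = 64: Σ 2^(−ℓᵢ) = 16/64 + 4/64 + 2/64 + 16/64 + 16/64 + 32/64 + 16/64 + 1/64 = 103/64 = 1.609375.
Kraft's inequality requires Σ ≤ 1; here Σ = 1.609375 > 1, so no such prefix code exists.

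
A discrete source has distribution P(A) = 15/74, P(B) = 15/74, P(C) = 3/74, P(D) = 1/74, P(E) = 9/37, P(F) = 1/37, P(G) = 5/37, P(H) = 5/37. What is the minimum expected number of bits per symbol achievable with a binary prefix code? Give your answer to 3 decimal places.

Repeatedly combine the two least-probable nodes; the expected code length is the sum of the merged weights.
merge 1/74 + 1/37 → 3/74
merge 3/74 + 3/74 → 3/37
merge 3/37 + 5/37 → 8/37
merge 5/37 + 15/74 → 25/74
merge 15/74 + 8/37 → 31/74
merge 9/37 + 25/74 → 43/74
merge 31/74 + 43/74 → 1
L = 3/74 + 3/37 + 8/37 + 25/74 + 31/74 + 43/74 + 1 = 99/37 ≈ 2.676 bits/symbol.

2.676 bits/symbol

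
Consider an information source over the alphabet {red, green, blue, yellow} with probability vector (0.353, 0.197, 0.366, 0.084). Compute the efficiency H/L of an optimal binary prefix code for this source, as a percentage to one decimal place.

95.2%

Entropy H = −Σ p log₂ p ≈ 1.8229 bits.
Huffman merges: 21/250+197/1000→281/1000; 281/1000+353/1000→317/500; 183/500+317/500→1. L = 383/200 ≈ 1.9150.
Efficiency = H/L = 1.8229/1.9150 = 95.2%.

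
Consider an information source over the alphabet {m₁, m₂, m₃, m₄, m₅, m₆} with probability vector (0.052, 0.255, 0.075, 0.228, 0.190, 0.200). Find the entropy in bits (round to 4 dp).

H = −Σ pᵢ log₂ pᵢ.
−0.052·log₂(0.052) = 0.2218
−0.255·log₂(0.255) = 0.5027
−0.075·log₂(0.075) = 0.2803
−0.228·log₂(0.228) = 0.4863
−0.190·log₂(0.190) = 0.4552
−0.200·log₂(0.200) = 0.4644
Sum ≈ 2.4107 → 2.4107 bits.

2.4107 bits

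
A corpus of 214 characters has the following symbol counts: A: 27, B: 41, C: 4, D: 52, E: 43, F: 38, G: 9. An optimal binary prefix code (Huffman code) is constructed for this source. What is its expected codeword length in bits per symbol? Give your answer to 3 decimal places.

Probabilities are the counts divided by 214.
Repeatedly combine the two least-probable nodes; the expected code length is the sum of the merged weights.
merge 2/107 + 9/214 → 13/214
merge 13/214 + 27/214 → 20/107
merge 19/107 + 20/107 → 39/107
merge 41/214 + 43/214 → 42/107
merge 26/107 + 39/107 → 65/107
merge 42/107 + 65/107 → 1
L = 13/214 + 20/107 + 39/107 + 42/107 + 65/107 + 1 = 559/214 ≈ 2.612 bits/symbol.

2.612 bits/symbol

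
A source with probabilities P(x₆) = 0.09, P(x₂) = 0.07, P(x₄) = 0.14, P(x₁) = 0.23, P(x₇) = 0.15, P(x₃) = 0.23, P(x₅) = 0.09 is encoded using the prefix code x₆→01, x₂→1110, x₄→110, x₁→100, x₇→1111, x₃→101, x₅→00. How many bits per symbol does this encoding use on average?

3.04 bits/symbol

L̄ = Σ pᵢ·ℓᵢ = 0.09·2 + 0.07·4 + 0.14·3 + 0.23·3 + 0.15·4 + 0.23·3 + 0.09·2 = 3.04 bits/symbol.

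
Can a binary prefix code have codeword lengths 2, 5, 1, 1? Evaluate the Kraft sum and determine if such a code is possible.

1.28125; no

With common denominator 2^5 = 32: Σ 2^(−ℓᵢ) = 8/32 + 1/32 + 16/32 + 16/32 = 41/32 = 1.28125.
Kraft's inequality requires Σ ≤ 1; here Σ = 1.28125 > 1, so no such prefix code exists.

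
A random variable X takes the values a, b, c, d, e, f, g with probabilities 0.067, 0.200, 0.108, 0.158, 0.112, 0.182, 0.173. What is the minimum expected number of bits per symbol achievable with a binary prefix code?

Repeatedly combine the two least-probable nodes; the expected code length is the sum of the merged weights.
merge 67/1000 + 27/250 → 7/40
merge 14/125 + 79/500 → 27/100
merge 173/1000 + 7/40 → 87/250
merge 91/500 + 1/5 → 191/500
merge 27/100 + 87/250 → 309/500
merge 191/500 + 309/500 → 1
L = 7/40 + 27/100 + 87/250 + 191/500 + 309/500 + 1 = 2793/1000 = 2.793 bits/symbol.

2.793 bits/symbol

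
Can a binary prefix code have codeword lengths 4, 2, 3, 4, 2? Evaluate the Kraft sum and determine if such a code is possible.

0.75; yes

With common denominator 2^4 = 16: Σ 2^(−ℓᵢ) = 1/16 + 4/16 + 2/16 + 1/16 + 4/16 = 12/16 = 0.75.
Kraft's inequality requires Σ ≤ 1; here Σ = 0.75 ≤ 1, so such a prefix code exists.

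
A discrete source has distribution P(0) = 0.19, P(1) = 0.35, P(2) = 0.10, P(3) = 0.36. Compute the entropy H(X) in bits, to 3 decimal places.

1.848 bits

H = −Σ pᵢ log₂ pᵢ.
−0.19·log₂(0.19) = 0.4552
−0.35·log₂(0.35) = 0.5301
−0.10·log₂(0.10) = 0.3322
−0.36·log₂(0.36) = 0.5306
Sum ≈ 1.8481 → 1.848 bits.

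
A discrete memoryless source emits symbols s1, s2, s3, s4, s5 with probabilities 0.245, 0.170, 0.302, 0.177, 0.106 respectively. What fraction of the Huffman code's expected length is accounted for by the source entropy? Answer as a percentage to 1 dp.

98.4%

Entropy H = −Σ p log₂ p ≈ 2.2388 bits.
Huffman merges: 53/500+17/100→69/250; 177/1000+49/200→211/500; 69/250+151/500→289/500; 211/500+289/500→1. L = 569/250 ≈ 2.2760.
Efficiency = H/L = 2.2388/2.2760 = 98.4%.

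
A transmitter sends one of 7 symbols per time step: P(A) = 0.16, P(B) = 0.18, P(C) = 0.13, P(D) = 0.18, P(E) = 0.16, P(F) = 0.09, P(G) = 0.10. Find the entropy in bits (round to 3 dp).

2.764 bits

H = −Σ pᵢ log₂ pᵢ.
−0.16·log₂(0.16) = 0.4230
−0.18·log₂(0.18) = 0.4453
−0.13·log₂(0.13) = 0.3826
−0.18·log₂(0.18) = 0.4453
−0.16·log₂(0.16) = 0.4230
−0.09·log₂(0.09) = 0.3127
−0.10·log₂(0.10) = 0.3322
Sum ≈ 2.7641 → 2.764 bits.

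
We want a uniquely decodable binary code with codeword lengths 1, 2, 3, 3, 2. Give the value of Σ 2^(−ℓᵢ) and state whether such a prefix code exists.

With common denominator 2^3 = 8: Σ 2^(−ℓᵢ) = 4/8 + 2/8 + 1/8 + 1/8 + 2/8 = 10/8 = 1.25.
Kraft's inequality requires Σ ≤ 1; here Σ = 1.25 > 1, so no such prefix code exists.

1.25; no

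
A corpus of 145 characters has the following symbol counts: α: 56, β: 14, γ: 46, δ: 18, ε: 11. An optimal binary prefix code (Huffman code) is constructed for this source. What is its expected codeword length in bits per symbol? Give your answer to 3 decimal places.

2.083 bits/symbol

Probabilities are the counts divided by 145.
Repeatedly combine the two least-probable nodes; the expected code length is the sum of the merged weights.
merge 11/145 + 14/145 → 5/29
merge 18/145 + 5/29 → 43/145
merge 43/145 + 46/145 → 89/145
merge 56/145 + 89/145 → 1
L = 5/29 + 43/145 + 89/145 + 1 = 302/145 ≈ 2.083 bits/symbol.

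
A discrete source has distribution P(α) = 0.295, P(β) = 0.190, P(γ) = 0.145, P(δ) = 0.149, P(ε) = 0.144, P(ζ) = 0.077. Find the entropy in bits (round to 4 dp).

2.4754 bits

H = −Σ pᵢ log₂ pᵢ.
−0.295·log₂(0.295) = 0.5196
−0.190·log₂(0.190) = 0.4552
−0.145·log₂(0.145) = 0.4040
−0.149·log₂(0.149) = 0.4092
−0.144·log₂(0.144) = 0.4026
−0.077·log₂(0.077) = 0.2848
Sum ≈ 2.4754 → 2.4754 bits.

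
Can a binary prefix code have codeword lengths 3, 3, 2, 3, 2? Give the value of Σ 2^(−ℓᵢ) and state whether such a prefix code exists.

0.875; yes

With common denominator 2^3 = 8: Σ 2^(−ℓᵢ) = 1/8 + 1/8 + 2/8 + 1/8 + 2/8 = 7/8 = 0.875.
Kraft's inequality requires Σ ≤ 1; here Σ = 0.875 ≤ 1, so such a prefix code exists.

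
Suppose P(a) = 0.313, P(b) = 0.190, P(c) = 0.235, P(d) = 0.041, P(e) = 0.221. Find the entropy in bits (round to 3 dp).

2.141 bits

H = −Σ pᵢ log₂ pᵢ.
−0.313·log₂(0.313) = 0.5245
−0.190·log₂(0.190) = 0.4552
−0.235·log₂(0.235) = 0.4910
−0.041·log₂(0.041) = 0.1889
−0.221·log₂(0.221) = 0.4813
Sum ≈ 2.1410 → 2.141 bits.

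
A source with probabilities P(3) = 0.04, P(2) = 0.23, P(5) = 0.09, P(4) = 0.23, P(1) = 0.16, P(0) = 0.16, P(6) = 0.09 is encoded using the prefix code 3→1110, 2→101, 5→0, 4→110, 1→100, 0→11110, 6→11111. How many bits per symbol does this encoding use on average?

3.36 bits/symbol

L̄ = Σ pᵢ·ℓᵢ = 0.04·4 + 0.23·3 + 0.09·1 + 0.23·3 + 0.16·3 + 0.16·5 + 0.09·5 = 3.36 bits/symbol.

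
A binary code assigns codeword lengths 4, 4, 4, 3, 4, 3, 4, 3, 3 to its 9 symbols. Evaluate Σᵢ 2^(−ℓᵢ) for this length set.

0.8125

With common denominator 2^4 = 16: Σ 2^(−ℓᵢ) = 1/16 + 1/16 + 1/16 + 2/16 + 1/16 + 2/16 + 1/16 + 2/16 + 2/16 = 13/16 = 0.8125.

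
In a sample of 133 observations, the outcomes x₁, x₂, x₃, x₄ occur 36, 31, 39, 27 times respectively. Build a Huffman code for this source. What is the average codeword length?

2 bits/symbol

Probabilities are the counts divided by 133.
Repeatedly combine the two least-probable nodes; the expected code length is the sum of the merged weights.
merge 27/133 + 31/133 → 58/133
merge 36/133 + 39/133 → 75/133
merge 58/133 + 75/133 → 1
L = 58/133 + 75/133 + 1 = 2 bits/symbol.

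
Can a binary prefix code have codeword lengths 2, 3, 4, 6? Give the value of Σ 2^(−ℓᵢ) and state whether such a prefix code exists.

0.453125; yes

With common denominator 2^6 = 64: Σ 2^(−ℓᵢ) = 16/64 + 8/64 + 4/64 + 1/64 = 29/64 = 0.453125.
Kraft's inequality requires Σ ≤ 1; here Σ = 0.453125 ≤ 1, so such a prefix code exists.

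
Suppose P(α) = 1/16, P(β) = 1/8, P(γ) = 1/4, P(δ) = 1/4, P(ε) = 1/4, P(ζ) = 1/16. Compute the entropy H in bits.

Each probability is a power of 1/2, so log₂(1/p) is an integer.
H = Σ p·log₂(1/p) = 1/16·4 + 1/8·3 + 1/4·2 + 1/4·2 + 1/4·2 + 1/16·4 = 2.375 bits.

2.375 bits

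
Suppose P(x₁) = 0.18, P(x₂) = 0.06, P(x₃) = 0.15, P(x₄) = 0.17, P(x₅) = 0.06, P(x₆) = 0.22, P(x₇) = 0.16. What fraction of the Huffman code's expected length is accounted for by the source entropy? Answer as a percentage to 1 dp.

98.6%

Entropy H = −Σ p log₂ p ≈ 2.6811 bits.
Huffman merges: 3/50+3/50→3/25; 3/25+3/20→27/100; 4/25+17/100→33/100; 9/50+11/50→2/5; 27/100+33/100→3/5; 2/5+3/5→1. L = 68/25 ≈ 2.7200.
Efficiency = H/L = 2.6811/2.7200 = 98.6%.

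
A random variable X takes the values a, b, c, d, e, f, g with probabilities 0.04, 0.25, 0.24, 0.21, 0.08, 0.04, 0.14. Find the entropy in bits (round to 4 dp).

H = −Σ pᵢ log₂ pᵢ.
−0.04·log₂(0.04) = 0.1858
−0.25·log₂(0.25) = 0.5000
−0.24·log₂(0.24) = 0.4941
−0.21·log₂(0.21) = 0.4728
−0.08·log₂(0.08) = 0.2915
−0.04·log₂(0.04) = 0.1858
−0.14·log₂(0.14) = 0.3971
Sum ≈ 2.5271 → 2.5271 bits.

2.5271 bits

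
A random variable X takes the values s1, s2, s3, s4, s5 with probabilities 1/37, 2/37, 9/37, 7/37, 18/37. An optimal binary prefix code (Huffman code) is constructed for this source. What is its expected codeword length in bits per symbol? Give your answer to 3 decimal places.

Repeatedly combine the two least-probable nodes; the expected code length is the sum of the merged weights.
merge 1/37 + 2/37 → 3/37
merge 3/37 + 7/37 → 10/37
merge 9/37 + 10/37 → 19/37
merge 18/37 + 19/37 → 1
L = 3/37 + 10/37 + 19/37 + 1 = 69/37 ≈ 1.865 bits/symbol.

1.865 bits/symbol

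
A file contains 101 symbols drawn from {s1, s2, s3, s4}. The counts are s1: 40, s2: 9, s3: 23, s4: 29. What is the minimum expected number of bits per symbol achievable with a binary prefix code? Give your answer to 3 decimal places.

1.921 bits/symbol

Probabilities are the counts divided by 101.
Repeatedly combine the two least-probable nodes; the expected code length is the sum of the merged weights.
merge 9/101 + 23/101 → 32/101
merge 29/101 + 32/101 → 61/101
merge 40/101 + 61/101 → 1
L = 32/101 + 61/101 + 1 = 194/101 ≈ 1.921 bits/symbol.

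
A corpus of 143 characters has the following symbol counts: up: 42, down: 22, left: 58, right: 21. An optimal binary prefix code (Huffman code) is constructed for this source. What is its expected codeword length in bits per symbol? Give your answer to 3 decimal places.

Probabilities are the counts divided by 143.
Repeatedly combine the two least-probable nodes; the expected code length is the sum of the merged weights.
merge 21/143 + 2/13 → 43/143
merge 42/143 + 43/143 → 85/143
merge 58/143 + 85/143 → 1
L = 43/143 + 85/143 + 1 = 271/143 ≈ 1.895 bits/symbol.

1.895 bits/symbol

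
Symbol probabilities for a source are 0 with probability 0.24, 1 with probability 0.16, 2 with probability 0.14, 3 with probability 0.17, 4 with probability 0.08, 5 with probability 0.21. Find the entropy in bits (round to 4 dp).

2.5132 bits

H = −Σ pᵢ log₂ pᵢ.
−0.24·log₂(0.24) = 0.4941
−0.16·log₂(0.16) = 0.4230
−0.14·log₂(0.14) = 0.3971
−0.17·log₂(0.17) = 0.4346
−0.08·log₂(0.08) = 0.2915
−0.21·log₂(0.21) = 0.4728
Sum ≈ 2.5132 → 2.5132 bits.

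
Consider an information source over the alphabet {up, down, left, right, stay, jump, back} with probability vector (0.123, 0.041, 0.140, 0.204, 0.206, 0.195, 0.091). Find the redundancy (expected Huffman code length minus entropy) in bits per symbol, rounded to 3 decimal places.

0.052 bits

Entropy H = −Σ p log₂ p ≈ 2.6699 bits.
Huffman merges: 41/1000+91/1000→33/250; 123/1000+33/250→51/200; 7/50+39/200→67/200; 51/250+103/500→41/100; 51/200+67/200→59/100; 41/100+59/100→1. L = 1361/500 ≈ 2.7220.
L − H = 2.7220 − 2.6699 = 0.052 bits.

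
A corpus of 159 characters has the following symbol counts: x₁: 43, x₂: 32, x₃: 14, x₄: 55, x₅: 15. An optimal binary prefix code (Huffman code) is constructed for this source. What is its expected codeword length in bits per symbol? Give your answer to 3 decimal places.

Probabilities are the counts divided by 159.
Repeatedly combine the two least-probable nodes; the expected code length is the sum of the merged weights.
merge 14/159 + 5/53 → 29/159
merge 29/159 + 32/159 → 61/159
merge 43/159 + 55/159 → 98/159
merge 61/159 + 98/159 → 1
L = 29/159 + 61/159 + 98/159 + 1 = 347/159 ≈ 2.182 bits/symbol.

2.182 bits/symbol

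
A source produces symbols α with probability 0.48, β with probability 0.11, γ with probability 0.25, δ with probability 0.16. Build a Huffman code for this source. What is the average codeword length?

Repeatedly combine the two least-probable nodes; the expected code length is the sum of the merged weights.
merge 11/100 + 4/25 → 27/100
merge 1/4 + 27/100 → 13/25
merge 12/25 + 13/25 → 1
L = 27/100 + 13/25 + 1 = 179/100 = 1.79 bits/symbol.

1.79 bits/symbol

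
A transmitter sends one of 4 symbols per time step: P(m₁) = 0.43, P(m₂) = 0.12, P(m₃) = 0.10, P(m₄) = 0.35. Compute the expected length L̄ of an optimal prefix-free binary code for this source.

Repeatedly combine the two least-probable nodes; the expected code length is the sum of the merged weights.
merge 1/10 + 3/25 → 11/50
merge 11/50 + 7/20 → 57/100
merge 43/100 + 57/100 → 1
L = 11/50 + 57/100 + 1 = 179/100 = 1.79 bits/symbol.

1.79 bits/symbol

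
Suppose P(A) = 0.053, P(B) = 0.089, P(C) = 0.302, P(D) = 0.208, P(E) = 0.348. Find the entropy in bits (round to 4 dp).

H = −Σ pᵢ log₂ pᵢ.
−0.053·log₂(0.053) = 0.2246
−0.089·log₂(0.089) = 0.3106
−0.302·log₂(0.302) = 0.5217
−0.208·log₂(0.208) = 0.4712
−0.348·log₂(0.348) = 0.5299
Sum ≈ 2.0580 → 2.0580 bits.

2.0580 bits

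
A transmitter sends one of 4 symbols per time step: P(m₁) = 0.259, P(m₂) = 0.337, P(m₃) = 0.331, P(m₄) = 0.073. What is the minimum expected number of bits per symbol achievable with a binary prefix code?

1.995 bits/symbol

Repeatedly combine the two least-probable nodes; the expected code length is the sum of the merged weights.
merge 73/1000 + 259/1000 → 83/250
merge 331/1000 + 83/250 → 663/1000
merge 337/1000 + 663/1000 → 1
L = 83/250 + 663/1000 + 1 = 399/200 = 1.995 bits/symbol.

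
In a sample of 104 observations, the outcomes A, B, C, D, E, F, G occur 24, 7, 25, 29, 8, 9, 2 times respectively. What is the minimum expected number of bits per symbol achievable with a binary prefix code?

Probabilities are the counts divided by 104.
Repeatedly combine the two least-probable nodes; the expected code length is the sum of the merged weights.
merge 1/52 + 7/104 → 9/104
merge 1/13 + 9/104 → 17/104
merge 9/104 + 17/104 → 1/4
merge 3/13 + 25/104 → 49/104
merge 1/4 + 29/104 → 55/104
merge 49/104 + 55/104 → 1
L = 9/104 + 17/104 + 1/4 + 49/104 + 55/104 + 1 = 5/2 = 2.5 bits/symbol.

2.5 bits/symbol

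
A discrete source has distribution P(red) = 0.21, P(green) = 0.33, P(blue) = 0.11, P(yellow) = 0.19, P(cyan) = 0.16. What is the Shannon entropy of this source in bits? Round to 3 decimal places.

H = −Σ pᵢ log₂ pᵢ.
−0.21·log₂(0.21) = 0.4728
−0.33·log₂(0.33) = 0.5278
−0.11·log₂(0.11) = 0.3503
−0.19·log₂(0.19) = 0.4552
−0.16·log₂(0.16) = 0.4230
Sum ≈ 2.2292 → 2.229 bits.

2.229 bits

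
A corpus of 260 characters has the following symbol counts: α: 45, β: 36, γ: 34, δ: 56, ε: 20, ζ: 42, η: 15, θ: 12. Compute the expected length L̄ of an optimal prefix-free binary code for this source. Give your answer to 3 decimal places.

Probabilities are the counts divided by 260.
Repeatedly combine the two least-probable nodes; the expected code length is the sum of the merged weights.
merge 3/65 + 3/52 → 27/260
merge 1/13 + 27/260 → 47/260
merge 17/130 + 9/65 → 7/26
merge 21/130 + 9/52 → 87/260
merge 47/260 + 14/65 → 103/260
merge 7/26 + 87/260 → 157/260
merge 103/260 + 157/260 → 1
L = 27/260 + 47/260 + 7/26 + 87/260 + 103/260 + 157/260 + 1 = 751/260 ≈ 2.888 bits/symbol.

2.888 bits/symbol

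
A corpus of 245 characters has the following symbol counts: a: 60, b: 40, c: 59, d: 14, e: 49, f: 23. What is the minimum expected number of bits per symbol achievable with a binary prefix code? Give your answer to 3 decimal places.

Probabilities are the counts divided by 245.
Repeatedly combine the two least-probable nodes; the expected code length is the sum of the merged weights.
merge 2/35 + 23/245 → 37/245
merge 37/245 + 8/49 → 11/35
merge 1/5 + 59/245 → 108/245
merge 12/49 + 11/35 → 137/245
merge 108/245 + 137/245 → 1
L = 37/245 + 11/35 + 108/245 + 137/245 + 1 = 604/245 ≈ 2.465 bits/symbol.

2.465 bits/symbol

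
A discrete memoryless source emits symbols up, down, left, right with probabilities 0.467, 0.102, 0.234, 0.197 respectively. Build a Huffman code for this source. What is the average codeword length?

Repeatedly combine the two least-probable nodes; the expected code length is the sum of the merged weights.
merge 51/500 + 197/1000 → 299/1000
merge 117/500 + 299/1000 → 533/1000
merge 467/1000 + 533/1000 → 1
L = 299/1000 + 533/1000 + 1 = 229/125 = 1.832 bits/symbol.

1.832 bits/symbol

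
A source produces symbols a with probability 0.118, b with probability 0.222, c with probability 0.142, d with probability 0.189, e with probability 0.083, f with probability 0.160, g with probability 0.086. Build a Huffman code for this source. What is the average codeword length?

Repeatedly combine the two least-probable nodes; the expected code length is the sum of the merged weights.
merge 83/1000 + 43/500 → 169/1000
merge 59/500 + 71/500 → 13/50
merge 4/25 + 169/1000 → 329/1000
merge 189/1000 + 111/500 → 411/1000
merge 13/50 + 329/1000 → 589/1000
merge 411/1000 + 589/1000 → 1
L = 169/1000 + 13/50 + 329/1000 + 411/1000 + 589/1000 + 1 = 1379/500 = 2.758 bits/symbol.

2.758 bits/symbol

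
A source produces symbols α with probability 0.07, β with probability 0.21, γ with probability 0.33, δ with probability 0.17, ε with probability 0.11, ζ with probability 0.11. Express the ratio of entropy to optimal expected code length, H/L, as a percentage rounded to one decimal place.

97.7%

Entropy H = −Σ p log₂ p ≈ 2.4044 bits.
Huffman merges: 7/100+11/100→9/50; 11/100+17/100→7/25; 9/50+21/100→39/100; 7/25+33/100→61/100; 39/100+61/100→1. L = 123/50 ≈ 2.4600.
Efficiency = H/L = 2.4044/2.4600 = 97.7%.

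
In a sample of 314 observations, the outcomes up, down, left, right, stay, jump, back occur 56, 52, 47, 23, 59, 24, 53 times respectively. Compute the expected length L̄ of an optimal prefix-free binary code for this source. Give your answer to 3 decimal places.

Probabilities are the counts divided by 314.
Repeatedly combine the two least-probable nodes; the expected code length is the sum of the merged weights.
merge 23/314 + 12/157 → 47/314
merge 47/314 + 47/314 → 47/157
merge 26/157 + 53/314 → 105/314
merge 28/157 + 59/314 → 115/314
merge 47/157 + 105/314 → 199/314
merge 115/314 + 199/314 → 1
L = 47/314 + 47/157 + 105/314 + 115/314 + 199/314 + 1 = 437/157 ≈ 2.783 bits/symbol.

2.783 bits/symbol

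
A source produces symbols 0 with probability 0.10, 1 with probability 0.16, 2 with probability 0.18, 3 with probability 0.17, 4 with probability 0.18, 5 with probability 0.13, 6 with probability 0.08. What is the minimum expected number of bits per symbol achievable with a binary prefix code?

2.82 bits/symbol

Repeatedly combine the two least-probable nodes; the expected code length is the sum of the merged weights.
merge 2/25 + 1/10 → 9/50
merge 13/100 + 4/25 → 29/100
merge 17/100 + 9/50 → 7/20
merge 9/50 + 9/50 → 9/25
merge 29/100 + 7/20 → 16/25
merge 9/25 + 16/25 → 1
L = 9/50 + 29/100 + 7/20 + 9/25 + 16/25 + 1 = 141/50 = 2.82 bits/symbol.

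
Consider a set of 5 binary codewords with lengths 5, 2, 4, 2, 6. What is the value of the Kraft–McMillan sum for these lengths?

With common denominator 2^6 = 64: Σ 2^(−ℓᵢ) = 2/64 + 16/64 + 4/64 + 16/64 + 1/64 = 39/64 = 0.609375.

0.609375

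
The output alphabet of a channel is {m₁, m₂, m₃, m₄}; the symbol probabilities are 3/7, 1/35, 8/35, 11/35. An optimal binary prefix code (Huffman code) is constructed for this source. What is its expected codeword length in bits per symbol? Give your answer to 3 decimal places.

Repeatedly combine the two least-probable nodes; the expected code length is the sum of the merged weights.
merge 1/35 + 8/35 → 9/35
merge 9/35 + 11/35 → 4/7
merge 3/7 + 4/7 → 1
L = 9/35 + 4/7 + 1 = 64/35 ≈ 1.829 bits/symbol.

1.829 bits/symbol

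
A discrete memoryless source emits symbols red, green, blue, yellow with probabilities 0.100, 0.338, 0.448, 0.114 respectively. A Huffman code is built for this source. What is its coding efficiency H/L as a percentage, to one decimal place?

Entropy H = −Σ p log₂ p ≈ 1.7373 bits.
Huffman merges: 1/10+57/500→107/500; 107/500+169/500→69/125; 56/125+69/125→1. L = 883/500 ≈ 1.7660.
Efficiency = H/L = 1.7373/1.7660 = 98.4%.

98.4%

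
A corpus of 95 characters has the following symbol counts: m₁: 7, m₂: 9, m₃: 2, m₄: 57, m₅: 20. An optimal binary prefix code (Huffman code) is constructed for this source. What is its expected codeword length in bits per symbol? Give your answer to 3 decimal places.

1.684 bits/symbol

Probabilities are the counts divided by 95.
Repeatedly combine the two least-probable nodes; the expected code length is the sum of the merged weights.
merge 2/95 + 7/95 → 9/95
merge 9/95 + 9/95 → 18/95
merge 18/95 + 4/19 → 2/5
merge 2/5 + 3/5 → 1
L = 9/95 + 18/95 + 2/5 + 1 = 32/19 ≈ 1.684 bits/symbol.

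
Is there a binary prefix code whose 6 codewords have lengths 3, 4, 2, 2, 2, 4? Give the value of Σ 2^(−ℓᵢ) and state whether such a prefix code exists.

With common denominator 2^4 = 16: Σ 2^(−ℓᵢ) = 2/16 + 1/16 + 4/16 + 4/16 + 4/16 + 1/16 = 16/16 = 1.
Kraft's inequality requires Σ ≤ 1; here Σ = 1 ≤ 1, so such a prefix code exists.

1; yes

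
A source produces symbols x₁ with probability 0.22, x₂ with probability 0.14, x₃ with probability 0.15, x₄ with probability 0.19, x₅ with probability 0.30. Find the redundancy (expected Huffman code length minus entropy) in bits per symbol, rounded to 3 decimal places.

Entropy H = −Σ p log₂ p ≈ 2.2645 bits.
Huffman merges: 7/50+3/20→29/100; 19/100+11/50→41/100; 29/100+3/10→59/100; 41/100+59/100→1. L = 229/100 ≈ 2.2900.
L − H = 2.2900 − 2.2645 = 0.025 bits.

0.025 bits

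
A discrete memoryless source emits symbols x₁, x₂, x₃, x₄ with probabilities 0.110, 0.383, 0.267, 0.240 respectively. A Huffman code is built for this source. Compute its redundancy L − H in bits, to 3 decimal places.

Entropy H = −Σ p log₂ p ≈ 1.8834 bits.
Huffman merges: 11/100+6/25→7/20; 267/1000+7/20→617/1000; 383/1000+617/1000→1. L = 1967/1000 ≈ 1.9670.
L − H = 1.9670 − 1.8834 = 0.084 bits.

0.084 bits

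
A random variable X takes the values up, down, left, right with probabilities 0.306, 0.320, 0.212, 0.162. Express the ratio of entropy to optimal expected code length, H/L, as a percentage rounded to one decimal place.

Entropy H = −Σ p log₂ p ≈ 1.9486 bits.
Huffman merges: 81/500+53/250→187/500; 153/500+8/25→313/500; 187/500+313/500→1. L = 2 ≈ 2.0000.
Efficiency = H/L = 1.9486/2.0000 = 97.4%.

97.4%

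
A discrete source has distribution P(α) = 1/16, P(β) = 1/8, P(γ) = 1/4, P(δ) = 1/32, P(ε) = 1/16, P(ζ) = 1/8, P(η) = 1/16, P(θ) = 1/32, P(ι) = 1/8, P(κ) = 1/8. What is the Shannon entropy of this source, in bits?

Each probability is a power of 1/2, so log₂(1/p) is an integer.
H = Σ p·log₂(1/p) = 1/16·4 + 1/8·3 + 1/4·2 + 1/32·5 + 1/16·4 + 1/8·3 + 1/16·4 + 1/32·5 + 1/8·3 + 1/8·3 = 3.0625 bits.

3.0625 bits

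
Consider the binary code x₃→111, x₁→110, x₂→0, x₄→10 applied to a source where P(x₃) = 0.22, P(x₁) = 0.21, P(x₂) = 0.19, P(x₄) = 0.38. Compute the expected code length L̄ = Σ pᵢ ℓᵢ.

L̄ = Σ pᵢ·ℓᵢ = 0.22·3 + 0.21·3 + 0.19·1 + 0.38·2 = 2.24 bits/symbol.

2.24 bits/symbol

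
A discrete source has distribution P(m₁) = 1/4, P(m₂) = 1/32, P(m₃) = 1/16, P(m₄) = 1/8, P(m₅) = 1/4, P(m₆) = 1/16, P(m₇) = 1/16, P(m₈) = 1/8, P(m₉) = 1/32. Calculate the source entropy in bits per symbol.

Each probability is a power of 1/2, so log₂(1/p) is an integer.
H = Σ p·log₂(1/p) = 1/4·2 + 1/32·5 + 1/16·4 + 1/8·3 + 1/4·2 + 1/16·4 + 1/16·4 + 1/8·3 + 1/32·5 = 2.8125 bits.

2.8125 bits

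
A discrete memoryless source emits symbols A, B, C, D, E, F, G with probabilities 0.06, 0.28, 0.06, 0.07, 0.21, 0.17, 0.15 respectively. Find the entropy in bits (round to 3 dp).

2.588 bits

H = −Σ pᵢ log₂ pᵢ.
−0.06·log₂(0.06) = 0.2435
−0.28·log₂(0.28) = 0.5142
−0.06·log₂(0.06) = 0.2435
−0.07·log₂(0.07) = 0.2686
−0.21·log₂(0.21) = 0.4728
−0.17·log₂(0.17) = 0.4346
−0.15·log₂(0.15) = 0.4105
Sum ≈ 2.5878 → 2.588 bits.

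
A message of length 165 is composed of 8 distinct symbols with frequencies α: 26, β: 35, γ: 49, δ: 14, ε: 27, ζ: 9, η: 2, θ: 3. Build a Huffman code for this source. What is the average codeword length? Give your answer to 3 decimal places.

Probabilities are the counts divided by 165.
Repeatedly combine the two least-probable nodes; the expected code length is the sum of the merged weights.
merge 2/165 + 1/55 → 1/33
merge 1/33 + 3/55 → 14/165
merge 14/165 + 14/165 → 28/165
merge 26/165 + 9/55 → 53/165
merge 28/165 + 7/33 → 21/55
merge 49/165 + 53/165 → 34/55
merge 21/55 + 34/55 → 1
L = 1/33 + 14/165 + 28/165 + 53/165 + 21/55 + 34/55 + 1 = 86/33 ≈ 2.606 bits/symbol.

2.606 bits/symbol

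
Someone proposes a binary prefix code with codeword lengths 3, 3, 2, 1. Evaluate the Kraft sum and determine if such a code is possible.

With common denominator 2^3 = 8: Σ 2^(−ℓᵢ) = 1/8 + 1/8 + 2/8 + 4/8 = 8/8 = 1.
Kraft's inequality requires Σ ≤ 1; here Σ = 1 ≤ 1, so such a prefix code exists.

1; yes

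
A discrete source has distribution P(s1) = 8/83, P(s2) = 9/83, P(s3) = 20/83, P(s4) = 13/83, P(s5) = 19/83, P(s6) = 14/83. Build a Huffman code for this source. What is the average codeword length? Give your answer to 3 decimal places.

2.530 bits/symbol

Repeatedly combine the two least-probable nodes; the expected code length is the sum of the merged weights.
merge 8/83 + 9/83 → 17/83
merge 13/83 + 14/83 → 27/83
merge 17/83 + 19/83 → 36/83
merge 20/83 + 27/83 → 47/83
merge 36/83 + 47/83 → 1
L = 17/83 + 27/83 + 36/83 + 47/83 + 1 = 210/83 ≈ 2.530 bits/symbol.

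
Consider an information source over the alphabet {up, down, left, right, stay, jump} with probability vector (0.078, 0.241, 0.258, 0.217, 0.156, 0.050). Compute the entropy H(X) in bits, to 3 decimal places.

2.399 bits

H = −Σ pᵢ log₂ pᵢ.
−0.078·log₂(0.078) = 0.2871
−0.241·log₂(0.241) = 0.4947
−0.258·log₂(0.258) = 0.5043
−0.217·log₂(0.217) = 0.4783
−0.156·log₂(0.156) = 0.4181
−0.050·log₂(0.050) = 0.2161
Sum ≈ 2.3986 → 2.399 bits.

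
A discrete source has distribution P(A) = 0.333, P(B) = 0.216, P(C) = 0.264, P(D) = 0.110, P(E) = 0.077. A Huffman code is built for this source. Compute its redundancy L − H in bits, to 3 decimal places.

Entropy H = −Σ p log₂ p ≈ 2.1482 bits.
Huffman merges: 77/1000+11/100→187/1000; 187/1000+27/125→403/1000; 33/125+333/1000→597/1000; 403/1000+597/1000→1. L = 2187/1000 ≈ 2.1870.
L − H = 2.1870 − 2.1482 = 0.039 bits.

0.039 bits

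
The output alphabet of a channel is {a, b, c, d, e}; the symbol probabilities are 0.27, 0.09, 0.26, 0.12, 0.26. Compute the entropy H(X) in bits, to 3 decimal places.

2.200 bits

H = −Σ pᵢ log₂ pᵢ.
−0.27·log₂(0.27) = 0.5100
−0.09·log₂(0.09) = 0.3127
−0.26·log₂(0.26) = 0.5053
−0.12·log₂(0.12) = 0.3671
−0.26·log₂(0.26) = 0.5053
Sum ≈ 2.2003 → 2.200 bits.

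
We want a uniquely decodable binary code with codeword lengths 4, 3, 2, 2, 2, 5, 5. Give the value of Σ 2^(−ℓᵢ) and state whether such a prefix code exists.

1; yes

With common denominator 2^5 = 32: Σ 2^(−ℓᵢ) = 2/32 + 4/32 + 8/32 + 8/32 + 8/32 + 1/32 + 1/32 = 32/32 = 1.
Kraft's inequality requires Σ ≤ 1; here Σ = 1 ≤ 1, so such a prefix code exists.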